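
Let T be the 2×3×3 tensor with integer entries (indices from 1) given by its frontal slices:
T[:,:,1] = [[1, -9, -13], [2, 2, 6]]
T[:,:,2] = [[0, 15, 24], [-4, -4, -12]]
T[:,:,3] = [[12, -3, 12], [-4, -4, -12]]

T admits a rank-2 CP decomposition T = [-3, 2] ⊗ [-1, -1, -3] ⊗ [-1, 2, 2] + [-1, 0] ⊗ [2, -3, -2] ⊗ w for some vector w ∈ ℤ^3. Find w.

Subtract the known terms from T to get the rank-1 residual R = [-1, 0] ⊗ [2, -3, -2] ⊗ w, so R[i,j,k] = a[i]·b[j]·w[k]. Pick indices with nonzero a[1]·b[1] = (-1)·(2) = -2. Only the fibre through (1,1,·) is needed: R[1,1,:] = T[1,1,:] − Σₗ aₗ[1]bₗ[1]cₗ = [1, 0, 12] − (-3)·(-1)·[-1, 2, 2] = [4, -6, 6]. Then w[k] = R[1,1,k] / -2 for each k, giving w = [4, -6, 6] / -2 = [-2, 3, -3].

w = [-2, 3, -3]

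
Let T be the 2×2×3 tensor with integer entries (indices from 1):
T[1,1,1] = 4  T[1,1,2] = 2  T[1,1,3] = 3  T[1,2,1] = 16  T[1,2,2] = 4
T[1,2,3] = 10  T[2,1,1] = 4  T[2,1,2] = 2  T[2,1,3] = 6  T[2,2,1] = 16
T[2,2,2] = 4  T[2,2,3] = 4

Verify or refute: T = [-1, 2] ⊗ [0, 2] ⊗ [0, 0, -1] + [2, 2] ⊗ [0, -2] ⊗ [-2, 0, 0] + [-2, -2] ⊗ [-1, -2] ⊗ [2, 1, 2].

Reconstruct entry (1,1,3) from the claimed factors: Σₗ aₗ[1]bₗ[1]cₗ[3] = (-1)·(0)·(-1) + (2)·(0)·(0) + (-2)·(-1)·(2) = 4, but T[1,1,3] = 3. The claim is false.

No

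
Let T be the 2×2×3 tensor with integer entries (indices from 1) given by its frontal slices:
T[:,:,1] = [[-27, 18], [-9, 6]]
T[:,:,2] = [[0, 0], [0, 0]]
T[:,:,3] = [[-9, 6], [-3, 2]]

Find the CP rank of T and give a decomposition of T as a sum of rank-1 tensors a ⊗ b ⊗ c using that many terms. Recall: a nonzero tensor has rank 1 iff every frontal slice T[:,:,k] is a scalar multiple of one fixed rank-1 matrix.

rank(T) = 1

Lower bound: T ≠ 0 (e.g. T[1,1,1] = -27), so rank(T) ≥ 1.
Upper bound: if T = a ⊗ b ⊗ c then every fibre of T is a multiple of the corresponding factor, so read the factors off the fibres through the nonzero entry T[1,1,1] = -27.
The mode-1 fibre T[:,1,1] = [-27, -9] gives a = [3, 1] (primitive direction); the mode-2 fibre T[1,:,1] = [-27, 18] gives b = [3, -2]; then c[k] = T[1,1,k] / (a[1]·b[1]) = [-27, 0, -9] / 9 = [-3, 0, -1].
Expanding [3, 1] ⊗ [3, -2] ⊗ [-3, 0, -1] reproduces all 12 entries of T, so T = [3, 1] ⊗ [3, -2] ⊗ [-3, 0, -1] and rank(T) ≤ 1.
These bounds meet, so rank(T) = 1.
Check entry T[1,2,1] = 18: (3)·(-2)·(-3) = 18.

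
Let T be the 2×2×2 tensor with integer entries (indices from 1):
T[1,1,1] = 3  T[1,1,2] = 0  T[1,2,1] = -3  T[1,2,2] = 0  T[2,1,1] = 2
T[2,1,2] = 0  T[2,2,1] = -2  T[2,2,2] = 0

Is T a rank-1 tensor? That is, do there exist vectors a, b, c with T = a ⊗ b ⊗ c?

The mode-1 fibre T[:,1,1] = [3, 2] gives a = [3, 2] (primitive direction); the mode-2 fibre T[1,:,1] = [3, -3] gives b = [1, -1]; then c[k] = T[1,1,k] / (a[1]·b[1]) = [3, 0] / 3 = [1, 0].
Expanding [3, 2] ⊗ [1, -1] ⊗ [1, 0] reproduces all 8 entries of T, so T = [3, 2] ⊗ [1, -1] ⊗ [1, 0] and rank(T) ≤ 1.
Equivalently every frontal slice T[:,:,k] is c[k] times the rank-1 matrix [3, 2] ⊗ [1, -1]. So T has rank 1 (it is nonzero).

Yes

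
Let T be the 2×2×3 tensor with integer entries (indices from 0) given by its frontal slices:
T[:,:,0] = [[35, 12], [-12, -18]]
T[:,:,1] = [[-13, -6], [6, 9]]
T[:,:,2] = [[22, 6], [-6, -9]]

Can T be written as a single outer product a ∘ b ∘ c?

No

The mode-1 unfolding of T (rows indexed by i, columns by (j,k) = (0,0), (0,1), (0,2), (1,0), (1,1), (1,2)) is [[35, -13, 22, 12, -6, 6], [-12, 6, -6, -18, 9, -9]].
There the 2×2 minor on rows i ∈ {0, 1}, columns (j,k) ∈ {(0,0), (0,1)} is det [[35, -13], [-12, 6]] = 54 ≠ 0, so this unfolding has rank ≥ 2; CP rank is at least every unfolding rank, so rank(T) ≥ 2.
In particular rank(T) ≥ 2 > 1, so T is not rank-1.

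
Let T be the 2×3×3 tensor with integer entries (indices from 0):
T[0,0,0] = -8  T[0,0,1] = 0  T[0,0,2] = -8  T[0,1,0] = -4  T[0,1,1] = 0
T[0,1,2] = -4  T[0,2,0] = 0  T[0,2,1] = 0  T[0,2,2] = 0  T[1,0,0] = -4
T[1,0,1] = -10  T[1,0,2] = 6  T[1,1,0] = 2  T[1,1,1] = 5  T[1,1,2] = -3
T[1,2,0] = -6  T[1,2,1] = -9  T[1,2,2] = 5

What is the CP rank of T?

Lower bound: in the mode-3 unfolding of T (rows indexed by k, columns by (i,j)) the 3×3 minor on rows k ∈ {0, 1, 2}, columns (i,j) ∈ {(0,0), (1,0), (1,2)} is det [[-8, -4, -6], [0, -10, -9], [-8, 6, 5]] = 160 ≠ 0, so that unfolding has rank ≥ 3 and hence rank(T) ≥ 3 (CP rank is at least every unfolding rank, though it can be larger).
Upper bound: T is a sum of 3 rank-1 terms, T = [0, 1] (x) [2, -1, 1] (x) [2, -1, 1] + [0, 1] (x) [2, -1, 2] (x) [-4, -4, 2] + [1, 0] (x) [2, 1, 0] (x) [-4, 0, -4] (written with every a and b primitive with positive leading entry and the scale carried by c; CP decompositions are not unique, and this one is verified by expanding entrywise), so rank(T) ≤ 3.
These bounds meet, so rank(T) = 3.

3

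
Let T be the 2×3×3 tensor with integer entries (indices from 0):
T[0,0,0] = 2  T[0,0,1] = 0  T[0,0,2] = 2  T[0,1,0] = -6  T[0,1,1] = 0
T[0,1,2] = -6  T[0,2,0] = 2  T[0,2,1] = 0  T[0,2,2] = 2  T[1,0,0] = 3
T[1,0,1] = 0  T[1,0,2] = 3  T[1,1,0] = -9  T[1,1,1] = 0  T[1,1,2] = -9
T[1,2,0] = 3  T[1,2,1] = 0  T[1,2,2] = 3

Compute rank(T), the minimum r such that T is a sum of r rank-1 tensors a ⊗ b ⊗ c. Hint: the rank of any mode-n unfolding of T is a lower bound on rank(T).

1

Lower bound: T ≠ 0 (e.g. T[0,0,0] = 2), so rank(T) ≥ 1.
Upper bound: if T = a ⊗ b ⊗ c then every fibre of T is a multiple of the corresponding factor, so read the factors off the fibres through the nonzero entry T[0,0,0] = 2.
The mode-1 fibre T[:,0,0] = [2, 3] gives a = (2, 3) (primitive direction); the mode-2 fibre T[0,:,0] = [2, -6, 2] gives b = (1, -3, 1); then c[k] = T[0,0,k] / (a[0]·b[0]) = [2, 0, 2] / 2 = (1, 0, 1).
Expanding (2, 3) ⊗ (1, -3, 1) ⊗ (1, 0, 1) reproduces all 18 entries of T, so T = (2, 3) ⊗ (1, -3, 1) ⊗ (1, 0, 1) and rank(T) ≤ 1.
These bounds meet, so rank(T) = 1.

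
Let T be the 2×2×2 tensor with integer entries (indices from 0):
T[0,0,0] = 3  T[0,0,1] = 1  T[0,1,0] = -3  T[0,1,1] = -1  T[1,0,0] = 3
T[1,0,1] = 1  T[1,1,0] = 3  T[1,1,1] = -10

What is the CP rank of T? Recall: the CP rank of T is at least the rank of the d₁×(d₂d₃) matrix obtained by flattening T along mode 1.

2

Lower bound: in the mode-1 unfolding of T (rows indexed by i, columns by (j,k)) the 2×2 minor on rows i ∈ {0, 1}, columns (j,k) ∈ {(0,0), (1,0)} is det [[3, -3], [3, 3]] = 18 ≠ 0, so that unfolding has rank ≥ 2 and hence rank(T) ≥ 2 (CP rank is at least every unfolding rank, though it can be larger).
Upper bound: with S_k = T[:,:,k], the two rank-1 terms a₁b₁ᵀ, a₂b₂ᵀ are the rank-1 members of the pencil x·S₀ + y·S₁.
det(x·S₀ + y·S₁) is 18·x² − 21·xy − 9·y² = 3·(2·x − 3·y)(3·x + y), vanishing at (x:y) = (3:2) and (1:-3).
M₁ = 3·S₀ + 2·S₁ = [[11, -11], [11, -11]] = 11·[1, 1][1, -1]ᵀ and M₂ = S₀ − 3·S₁ = [[0, 0], [0, 33]] = 33·[0, 1][0, 1]ᵀ, so take a₁ = [1, 1], b₁ = [1, -1], a₂ = [0, 1], b₂ = [0, 1].
Each slice is an integer combination of E₁ = a₁b₁ᵀ and E₂ = a₂b₂ᵀ: S₀ = 3·E₁ + 6·E₂, S₁ = E₁ − 9·E₂; reading off coefficients, c₁ = [3, 1] and c₂ = [6, -9].
Hence T = [1, 1] ⊗ [1, -1] ⊗ [3, 1] + [0, 1] ⊗ [0, 1] ⊗ [6, -9], so rank(T) ≤ 2.
These bounds meet, so rank(T) = 2.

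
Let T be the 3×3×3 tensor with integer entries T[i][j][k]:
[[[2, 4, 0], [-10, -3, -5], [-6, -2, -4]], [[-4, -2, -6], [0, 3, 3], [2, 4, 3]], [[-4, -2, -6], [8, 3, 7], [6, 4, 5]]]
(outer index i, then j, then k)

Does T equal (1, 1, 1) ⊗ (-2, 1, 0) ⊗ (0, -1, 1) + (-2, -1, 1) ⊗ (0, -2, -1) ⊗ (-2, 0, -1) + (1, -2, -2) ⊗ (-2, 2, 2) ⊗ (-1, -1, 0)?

Reconstruct entry (0,0,2) from the claimed factors: Σₗ aₗ[0]bₗ[0]cₗ[2] = (1)·(-2)·(1) + (-2)·(0)·(-1) + (1)·(-2)·(0) = -2, but T[0,0,2] = 0. The claim is false.

No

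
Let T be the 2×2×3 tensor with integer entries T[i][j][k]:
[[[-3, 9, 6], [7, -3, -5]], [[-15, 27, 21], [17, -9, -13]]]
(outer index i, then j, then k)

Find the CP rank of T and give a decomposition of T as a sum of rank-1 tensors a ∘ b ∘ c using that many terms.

rank(T) = 2

Lower bound: in the mode-3 unfolding of T (rows indexed by k, columns by (i,j)) the 2×2 minor on rows k ∈ {0, 1}, columns (i,j) ∈ {(0,0), (0,1)} is det [[-3, 7], [9, -3]] = -54 ≠ 0, so that unfolding has rank ≥ 2 and hence rank(T) ≥ 2 (CP rank is at least every unfolding rank, though it can be larger).
Upper bound: with S_k = T[:,:,k], the two rank-1 terms a₁b₁ᵀ, a₂b₂ᵀ are the rank-1 members of the pencil x·S₀ + y·S₁.
det(x·S₀ + y·S₁) is 54·x² − 54·xy = 54·(x − y)(x), vanishing at (x:y) = (1:1) and (0:1).
M₁ = S₀ + S₁ = [[6, 4], [12, 8]] = 2·[1, 2][3, 2]ᵀ and M₂ = S₁ = [[9, -3], [27, -9]] = 3·[1, 3][3, -1]ᵀ, so take a₁ = [1, 2], b₁ = [3, 2], a₂ = [1, 3], b₂ = [3, -1].
Each slice is an integer combination of E₁ = a₁b₁ᵀ and E₂ = a₂b₂ᵀ: S₀ = 2·E₁ − 3·E₂, S₁ = 3·E₂, S₂ = −E₁ + 3·E₂; reading off coefficients, c₁ = [2, 0, -1] and c₂ = [-3, 3, 3].
Hence T = [1, 2] ∘ [3, 2] ∘ [2, 0, -1] + [1, 3] ∘ [3, -1] ∘ [-3, 3, 3], so rank(T) ≤ 2.
These bounds meet, so rank(T) = 2.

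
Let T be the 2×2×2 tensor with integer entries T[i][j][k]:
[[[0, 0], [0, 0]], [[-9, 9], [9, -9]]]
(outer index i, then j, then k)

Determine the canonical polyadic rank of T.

Lower bound: T ≠ 0 (e.g. T[1,0,0] = -9), so rank(T) ≥ 1.
Upper bound: if T = a ⊗ b ⊗ c then every fibre of T is a multiple of the corresponding factor, so read the factors off the fibres through the nonzero entry T[1,0,0] = -9.
The mode-1 fibre T[:,0,0] = [0, -9] gives a = [0, 1] (primitive direction); the mode-2 fibre T[1,:,0] = [-9, 9] gives b = [1, -1]; then c[k] = T[1,0,k] / (a[1]·b[0]) = [-9, 9] / 1 = [-9, 9].
Expanding [0, 1] ⊗ [1, -1] ⊗ [-9, 9] reproduces all 8 entries of T, so T = [0, 1] ⊗ [1, -1] ⊗ [-9, 9] and rank(T) ≤ 1.
These bounds meet, so rank(T) = 1.

1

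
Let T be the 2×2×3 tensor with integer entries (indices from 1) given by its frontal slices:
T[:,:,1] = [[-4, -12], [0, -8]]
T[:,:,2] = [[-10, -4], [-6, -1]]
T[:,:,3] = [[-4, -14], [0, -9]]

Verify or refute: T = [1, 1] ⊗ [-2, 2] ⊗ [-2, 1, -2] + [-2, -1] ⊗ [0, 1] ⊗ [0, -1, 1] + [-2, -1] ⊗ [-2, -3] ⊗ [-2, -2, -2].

Reconstruct entry (1,2,1) from the claimed factors: Σₗ aₗ[1]bₗ[2]cₗ[1] = (1)·(2)·(-2) + (-2)·(1)·(0) + (-2)·(-3)·(-2) = -16, but T[1,2,1] = -12. The claim is false.

No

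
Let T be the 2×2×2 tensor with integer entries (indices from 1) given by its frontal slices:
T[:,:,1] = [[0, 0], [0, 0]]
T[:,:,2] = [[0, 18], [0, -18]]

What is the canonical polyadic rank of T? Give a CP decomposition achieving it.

rank(T) = 1

Lower bound: T ≠ 0 (e.g. T[1,2,2] = 18), so rank(T) ≥ 1.
Upper bound: if T = a (x) b (x) c then every fibre of T is a multiple of the corresponding factor, so read the factors off the fibres through the nonzero entry T[1,2,2] = 18.
The mode-1 fibre T[:,2,2] = [18, -18] gives a = [1, -1] (primitive direction); the mode-2 fibre T[1,:,2] = [0, 18] gives b = [0, 1]; then c[k] = T[1,2,k] / (a[1]·b[2]) = [0, 18] / 1 = [0, 18].
Expanding [1, -1] (x) [0, 1] (x) [0, 18] reproduces all 8 entries of T, so T = [1, -1] (x) [0, 1] (x) [0, 18] and rank(T) ≤ 1.
These bounds meet, so rank(T) = 1.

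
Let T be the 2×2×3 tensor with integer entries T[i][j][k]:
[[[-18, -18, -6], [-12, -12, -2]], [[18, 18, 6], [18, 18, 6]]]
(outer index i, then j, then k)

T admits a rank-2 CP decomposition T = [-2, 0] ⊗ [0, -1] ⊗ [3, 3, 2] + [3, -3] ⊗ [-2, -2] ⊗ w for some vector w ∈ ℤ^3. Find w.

Subtract the known terms from T to get the rank-1 residual R = [3, -3] ⊗ [-2, -2] ⊗ w, so R[i,j,k] = a[i]·b[j]·w[k]. Pick indices with nonzero a[0]·b[0] = (3)·(-2) = -6. Only the fibre through (0,0,·) is needed: R[0,0,:] = T[0,0,:] − Σₗ aₗ[0]bₗ[0]cₗ = [-18, -18, -6] − (-2)·(0)·[3, 3, 2] = [-18, -18, -6]. Then w[k] = R[0,0,k] / -6 for each k, giving w = [-18, -18, -6] / -6 = [3, 3, 1].

w = [3, 3, 1]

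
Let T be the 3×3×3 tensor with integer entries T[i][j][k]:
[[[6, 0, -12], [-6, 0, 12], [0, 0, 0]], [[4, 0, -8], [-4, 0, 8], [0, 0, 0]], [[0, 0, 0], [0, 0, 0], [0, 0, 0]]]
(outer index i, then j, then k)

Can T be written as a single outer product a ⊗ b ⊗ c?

Yes

If T = a ⊗ b ⊗ c then every fibre of T is a multiple of the corresponding factor, so read the factors off the fibres through the nonzero entry T[0,0,0] = 6.
The mode-1 fibre T[:,0,0] = [6, 4, 0] gives a = (3, 2, 0) (primitive direction); the mode-2 fibre T[0,:,0] = [6, -6, 0] gives b = (1, -1, 0); then c[k] = T[0,0,k] / (a[0]·b[0]) = [6, 0, -12] / 3 = (2, 0, -4).
Expanding (3, 2, 0) ⊗ (1, -1, 0) ⊗ (2, 0, -4) reproduces all 27 entries of T, so T = (3, 2, 0) ⊗ (1, -1, 0) ⊗ (2, 0, -4) and rank(T) ≤ 1.
Equivalently every frontal slice T[:,:,k] is c[k] times the rank-1 matrix (3, 2, 0) ⊗ (1, -1, 0). So T has rank 1 (it is nonzero).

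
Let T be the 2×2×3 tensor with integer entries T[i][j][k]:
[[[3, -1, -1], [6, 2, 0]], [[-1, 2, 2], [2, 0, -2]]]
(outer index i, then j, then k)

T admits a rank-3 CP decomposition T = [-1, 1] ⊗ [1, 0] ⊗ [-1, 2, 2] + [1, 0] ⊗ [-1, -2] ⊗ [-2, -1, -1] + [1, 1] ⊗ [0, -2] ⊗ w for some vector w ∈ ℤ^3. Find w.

w = [-1, 0, 1]

Subtract the known terms from T to get the rank-1 residual R = [1, 1] ⊗ [0, -2] ⊗ w, so R[i,j,k] = a[i]·b[j]·w[k]. Pick indices with nonzero a[0]·b[1] = (1)·(-2) = -2. Only the fibre through (0,1,·) is needed: R[0,1,:] = T[0,1,:] − Σₗ aₗ[0]bₗ[1]cₗ = [6, 2, 0] − (-1)·(0)·[-1, 2, 2] − (1)·(-2)·[-2, -1, -1] = [2, 0, -2]. Then w[k] = R[0,1,k] / -2 for each k, giving w = [2, 0, -2] / -2 = [-1, 0, 1].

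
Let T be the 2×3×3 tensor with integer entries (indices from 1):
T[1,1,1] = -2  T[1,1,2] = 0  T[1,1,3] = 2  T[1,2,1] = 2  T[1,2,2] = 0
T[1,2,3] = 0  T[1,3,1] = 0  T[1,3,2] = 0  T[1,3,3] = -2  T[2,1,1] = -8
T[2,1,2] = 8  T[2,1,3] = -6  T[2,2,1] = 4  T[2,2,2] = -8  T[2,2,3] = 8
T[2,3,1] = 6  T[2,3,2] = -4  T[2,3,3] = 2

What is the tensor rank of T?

Lower bound: the mode-3 unfolding of T (rows indexed by k, columns by (i,j) = (1,1), (1,2), (1,3), (2,1), (2,2), (2,3)) is [[-2, 2, 0, -8, 4, 6], [0, 0, 0, 8, -8, -4], [2, 0, -2, -6, 8, 2]].
There the 3×3 minor on rows k ∈ {1, 2, 3}, columns (i,j) ∈ {(1,1), (1,2), (2,1)} is det [[-2, 2, -8], [0, 0, 8], [2, 0, -6]] = 32 ≠ 0, so this unfolding has rank ≥ 3; CP rank is at least every unfolding rank, so rank(T) ≥ 3. (Flattening ranks never certify an upper bound on CP rank; for that we must actually write T with 3 rank-1 terms.)
Upper bound: T is a sum of 3 rank-1 terms, T = (0, 1) (x) (2, -2, -1) (x) (-2, 4, -4) + (1, 0) (x) (1, 1, -2) (x) (2, 0, 0) + (1, 1) (x) (1, 0, -1) (x) (-4, 0, 2) (one valid choice — decompositions are not unique — normalised so each a, b is primitive with positive first nonzero entry; check it by expanding all entries), so rank(T) ≤ 3.
These bounds meet, so rank(T) = 3.

3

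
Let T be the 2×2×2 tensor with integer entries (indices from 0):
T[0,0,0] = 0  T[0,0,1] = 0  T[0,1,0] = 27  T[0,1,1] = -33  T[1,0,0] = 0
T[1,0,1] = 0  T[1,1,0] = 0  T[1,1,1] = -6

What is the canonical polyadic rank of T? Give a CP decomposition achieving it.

Lower bound: in the mode-3 unfolding of T (rows indexed by k, columns by (i,j)) the 2×2 minor on rows k ∈ {0, 1}, columns (i,j) ∈ {(0,1), (1,1)} is det [[27, 0], [-33, -6]] = -162 ≠ 0, so that unfolding has rank ≥ 2 and hence rank(T) ≥ 2 (CP rank is at least every unfolding rank, though it can be larger).
Upper bound: T[:,j,:] = b[j]·M for every slice, with b = [0, 1] and M = [[27, -33], [0, -6]] (rows i, columns k).
Splitting M by its rows (i = 0, 1), M = [1, 0][27, -33]ᵀ + [0, 1][0, -6]ᵀ.
Hence T = [1, 0] ⊗ [0, 1] ⊗ [27, -33] + [0, 1] ⊗ [0, 1] ⊗ [0, -6], so rank(T) ≤ 2.
These bounds meet, so rank(T) = 2.

rank(T) = 2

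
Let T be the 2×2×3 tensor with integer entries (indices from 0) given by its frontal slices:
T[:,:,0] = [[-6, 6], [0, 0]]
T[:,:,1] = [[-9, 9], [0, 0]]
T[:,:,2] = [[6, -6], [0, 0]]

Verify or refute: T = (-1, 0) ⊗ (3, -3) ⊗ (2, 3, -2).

Reconstruct entrywise from the claimed factors. For example, T[1,0,1] = 0 and Σₗ aₗ[1]bₗ[0]cₗ[1] = (0)·(3)·(3) = 0; checking all 12 entries, every one matches. The claim holds.

Yes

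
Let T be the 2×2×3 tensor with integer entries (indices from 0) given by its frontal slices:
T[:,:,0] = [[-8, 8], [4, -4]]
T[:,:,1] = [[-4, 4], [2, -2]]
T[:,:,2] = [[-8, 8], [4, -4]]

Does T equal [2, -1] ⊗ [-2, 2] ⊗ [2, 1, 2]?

Reconstruct entrywise from the claimed factors. For example, T[0,0,1] = -4 and Σₗ aₗ[0]bₗ[0]cₗ[1] = (2)·(-2)·(1) = -4; checking all 12 entries, every one matches. The claim holds.

Yes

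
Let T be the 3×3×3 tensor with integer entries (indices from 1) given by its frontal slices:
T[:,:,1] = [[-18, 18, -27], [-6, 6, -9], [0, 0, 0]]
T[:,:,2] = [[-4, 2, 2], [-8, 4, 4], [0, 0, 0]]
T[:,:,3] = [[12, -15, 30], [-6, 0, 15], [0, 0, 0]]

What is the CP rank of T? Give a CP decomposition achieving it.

Lower bound: in the mode-3 unfolding of T (rows indexed by k, columns by (i,j)) the 2×2 minor on rows k ∈ {1, 2}, columns (i,j) ∈ {(1,1), (1,2)} is det [[-18, 18], [-4, 2]] = 36 ≠ 0, so that unfolding has rank ≥ 2 and hence rank(T) ≥ 2 (CP rank is at least every unfolding rank, though it can be larger).
Upper bound: with S_k = T[:,:,k], the two rank-1 terms a₁b₁ᵀ, a₂b₂ᵀ are the rank-1 members of the pencil x·S₁ + y·S₂.
The 2×2 minor of x·S₁ + y·S₂ on rows {1,2}, columns {1,2} is 60·xy = 60·(y)(x), vanishing at (x:y) = (1:0) and (0:1).
M₁ = S₁ = [[-18, 18, -27], [-6, 6, -9], [0, 0, 0]] = (-3)·(3, 1, 0)(2, -2, 3)ᵀ and M₂ = S₂ = [[-4, 2, 2], [-8, 4, 4], [0, 0, 0]] = (-2)·(1, 2, 0)(2, -1, -1)ᵀ, so take a₁ = (3, 1, 0), b₁ = (2, -2, 3), a₂ = (1, 2, 0), b₂ = (2, -1, -1).
Each slice is an integer combination of E₁ = a₁b₁ᵀ and E₂ = a₂b₂ᵀ: S₁ = −3·E₁, S₂ = −2·E₂, S₃ = 3·E₁ − 3·E₂; reading off coefficients, c₁ = (-3, 0, 3) and c₂ = (0, -2, -3).
Hence T = (3, 1, 0) ∘ (2, -2, 3) ∘ (-3, 0, 3) + (1, 2, 0) ∘ (2, -1, -1) ∘ (0, -2, -3), so rank(T) ≤ 2.
These bounds meet, so rank(T) = 2.

rank(T) = 2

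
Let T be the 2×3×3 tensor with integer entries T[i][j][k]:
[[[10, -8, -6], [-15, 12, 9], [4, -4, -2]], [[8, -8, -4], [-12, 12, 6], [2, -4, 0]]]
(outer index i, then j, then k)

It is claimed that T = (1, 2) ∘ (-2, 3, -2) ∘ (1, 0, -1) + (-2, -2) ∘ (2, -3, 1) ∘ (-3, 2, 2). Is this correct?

Reconstruct entrywise from the claimed factors. For example, T[0,1,0] = -15 and Σₗ aₗ[0]bₗ[1]cₗ[0] = (1)·(3)·(1) + (-2)·(-3)·(-3) = -15; checking all 18 entries, every one matches. The claim holds.

Yes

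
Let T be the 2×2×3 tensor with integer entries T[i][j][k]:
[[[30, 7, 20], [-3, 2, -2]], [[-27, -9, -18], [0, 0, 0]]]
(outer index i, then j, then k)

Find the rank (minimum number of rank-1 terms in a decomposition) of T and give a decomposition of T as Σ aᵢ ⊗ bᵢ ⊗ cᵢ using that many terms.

Lower bound: the mode-3 unfolding of T (rows indexed by k, columns by (i,j) = (0,0), (0,1), (1,0), (1,1)) is [[30, -3, -27, 0], [7, 2, -9, 0], [20, -2, -18, 0]].
There the 2×2 minor on rows k ∈ {0, 1}, columns (i,j) ∈ {(0,0), (0,1)} is det [[30, -3], [7, 2]] = 81 ≠ 0, so this unfolding has rank ≥ 2; CP rank is at least every unfolding rank, so rank(T) ≥ 2. (This is only a lower bound: in general the CP rank may exceed every unfolding rank, so we still need to exhibit 2 rank-1 terms summing to T.)
Upper bound — finding two terms. Write S_k = T[:,:,k] for the frontal slices: S₀ = [[30, -3], [-27, 0]], S₁ = [[7, 2], [-9, 0]], S₂ = [[20, -2], [-18, 0]].
If T = a₁ ⊗ b₁ ⊗ c₁ + a₂ ⊗ b₂ ⊗ c₂ then each S_k = c₁[k]·a₁b₁ᵀ + c₂[k]·a₂b₂ᵀ. S₀ and S₁ are linearly independent, so a₁b₁ᵀ and a₂b₂ᵀ must span the same plane of matrices: they are the rank-1 matrices of the form x·S₀ + y·S₁.
det(x·S₀ + y·S₁) is −81·x² + 27·xy + 18·y² = (-9)·(3·x − 2·y)(3·x + y), vanishing at (x:y) = (2:3) and (1:-3).
M₁ = 2·S₀ + 3·S₁ = [[81, 0], [-81, 0]] = 81·[1, -1][1, 0]ᵀ and M₂ = S₀ − 3·S₁ = [[9, -9], [0, 0]] = 9·[1, 0][1, -1]ᵀ, so take a₁ = [1, -1], b₁ = [1, 0], a₂ = [1, 0], b₂ = [1, -1].
Each slice is an integer combination of E₁ = a₁b₁ᵀ and E₂ = a₂b₂ᵀ: S₀ = 27·E₁ + 3·E₂, S₁ = 9·E₁ − 2·E₂, S₂ = 18·E₁ + 2·E₂; reading off coefficients, c₁ = [27, 9, 18] and c₂ = [3, -2, 2].
Hence T = [1, -1] ⊗ [1, 0] ⊗ [27, 9, 18] + [1, 0] ⊗ [1, -1] ⊗ [3, -2, 2], so rank(T) ≤ 2.
These bounds meet, so rank(T) = 2.

rank(T) = 2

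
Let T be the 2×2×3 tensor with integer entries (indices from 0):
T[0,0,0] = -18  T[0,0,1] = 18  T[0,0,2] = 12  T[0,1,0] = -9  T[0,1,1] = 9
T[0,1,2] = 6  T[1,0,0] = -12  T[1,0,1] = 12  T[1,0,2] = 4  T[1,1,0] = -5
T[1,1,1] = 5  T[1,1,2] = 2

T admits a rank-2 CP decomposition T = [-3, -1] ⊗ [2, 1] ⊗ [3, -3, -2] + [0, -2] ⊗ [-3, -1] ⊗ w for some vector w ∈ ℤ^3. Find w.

w = [-1, 1, 0]

Subtract the known terms from T to get the rank-1 residual R = [0, -2] ⊗ [-3, -1] ⊗ w, so R[i,j,k] = a[i]·b[j]·w[k]. Pick indices with nonzero a[1]·b[0] = (-2)·(-3) = 6. Only the fibre through (1,0,·) is needed: R[1,0,:] = T[1,0,:] − Σₗ aₗ[1]bₗ[0]cₗ = [-12, 12, 4] − (-1)·(2)·[3, -3, -2] = [-6, 6, 0]. Then w[k] = R[1,0,k] / 6 for each k, giving w = [-6, 6, 0] / 6 = [-1, 1, 0].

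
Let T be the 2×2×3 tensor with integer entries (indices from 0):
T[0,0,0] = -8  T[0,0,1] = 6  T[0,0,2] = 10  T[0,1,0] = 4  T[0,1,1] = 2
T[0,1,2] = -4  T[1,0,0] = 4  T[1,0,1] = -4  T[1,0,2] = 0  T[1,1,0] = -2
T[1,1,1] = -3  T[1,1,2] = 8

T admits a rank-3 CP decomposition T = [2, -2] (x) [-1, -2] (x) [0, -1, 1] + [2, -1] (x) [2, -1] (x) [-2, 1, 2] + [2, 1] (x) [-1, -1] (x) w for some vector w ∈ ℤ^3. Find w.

Subtract the known terms from T to get the rank-1 residual R = [2, 1] (x) [-1, -1] (x) w, so R[i,j,k] = a[i]·b[j]·w[k]. Pick indices with nonzero a[0]·b[0] = (2)·(-1) = -2. Only the fibre through (0,0,·) is needed: R[0,0,:] = T[0,0,:] − Σₗ aₗ[0]bₗ[0]cₗ = [-8, 6, 10] − (2)·(-1)·[0, -1, 1] − (2)·(2)·[-2, 1, 2] = [0, 0, 4]. Then w[k] = R[0,0,k] / -2 for each k, giving w = [0, 0, 4] / -2 = [0, 0, -2].

w = [0, 0, -2]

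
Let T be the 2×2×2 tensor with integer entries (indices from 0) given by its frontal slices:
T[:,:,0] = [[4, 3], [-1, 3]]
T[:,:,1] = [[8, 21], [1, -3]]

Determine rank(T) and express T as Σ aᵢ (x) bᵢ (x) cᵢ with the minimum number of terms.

rank(T) = 2

Lower bound: in the mode-3 unfolding of T (rows indexed by k, columns by (i,j)) the 2×2 minor on rows k ∈ {0, 1}, columns (i,j) ∈ {(0,0), (0,1)} is det [[4, 3], [8, 21]] = 60 ≠ 0, so that unfolding has rank ≥ 2 and hence rank(T) ≥ 2 (CP rank is at least every unfolding rank, though it can be larger).
Upper bound: with S_k = T[:,:,k], the two rank-1 terms a₁b₁ᵀ, a₂b₂ᵀ are the rank-1 members of the pencil x·S₀ + y·S₁.
det(x·S₀ + y·S₁) is 15·x² + 30·xy − 45·y² = 15·(x + 3·y)(x − y), vanishing at (x:y) = (3:-1) and (1:1).
M₁ = 3·S₀ − S₁ = [[4, -12], [-4, 12]] = 4·[1, -1][1, -3]ᵀ and M₂ = S₀ + S₁ = [[12, 24], [0, 0]] = 12·[1, 0][1, 2]ᵀ, so take a₁ = [1, -1], b₁ = [1, -3], a₂ = [1, 0], b₂ = [1, 2].
Each slice is an integer combination of E₁ = a₁b₁ᵀ and E₂ = a₂b₂ᵀ: S₀ = E₁ + 3·E₂, S₁ = −E₁ + 9·E₂; reading off coefficients, c₁ = [1, -1] and c₂ = [3, 9].
Hence T = [1, -1] (x) [1, -3] (x) [1, -1] + [1, 0] (x) [1, 2] (x) [3, 9], so rank(T) ≤ 2.
These bounds meet, so rank(T) = 2.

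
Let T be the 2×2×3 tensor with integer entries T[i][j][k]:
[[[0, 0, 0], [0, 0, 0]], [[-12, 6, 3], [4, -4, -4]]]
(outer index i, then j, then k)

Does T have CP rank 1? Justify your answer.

The mode-2 unfolding of T (rows indexed by j, columns by (i,k) = (0,0), (0,1), (0,2), (1,0), (1,1), (1,2)) is [[0, 0, 0, -12, 6, 3], [0, 0, 0, 4, -4, -4]].
There the 2×2 minor on rows j ∈ {0, 1}, columns (i,k) ∈ {(1,0), (1,1)} is det [[-12, 6], [4, -4]] = 24 ≠ 0, so this unfolding has rank ≥ 2; CP rank is at least every unfolding rank, so rank(T) ≥ 2.
In particular rank(T) ≥ 2 > 1, so T is not rank-1.

No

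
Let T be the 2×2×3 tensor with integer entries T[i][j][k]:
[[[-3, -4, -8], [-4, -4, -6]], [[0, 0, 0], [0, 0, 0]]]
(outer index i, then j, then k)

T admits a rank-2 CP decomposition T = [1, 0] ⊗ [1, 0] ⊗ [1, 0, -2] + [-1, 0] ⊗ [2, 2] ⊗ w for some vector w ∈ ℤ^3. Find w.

w = [2, 2, 3]

Subtract the known terms from T to get the rank-1 residual R = [-1, 0] ⊗ [2, 2] ⊗ w, so R[i,j,k] = a[i]·b[j]·w[k]. Pick indices with nonzero a[0]·b[0] = (-1)·(2) = -2. Only the fibre through (0,0,·) is needed: R[0,0,:] = T[0,0,:] − Σₗ aₗ[0]bₗ[0]cₗ = [-3, -4, -8] − (1)·(1)·[1, 0, -2] = [-4, -4, -6]. Then w[k] = R[0,0,k] / -2 for each k, giving w = [-4, -4, -6] / -2 = [2, 2, 3].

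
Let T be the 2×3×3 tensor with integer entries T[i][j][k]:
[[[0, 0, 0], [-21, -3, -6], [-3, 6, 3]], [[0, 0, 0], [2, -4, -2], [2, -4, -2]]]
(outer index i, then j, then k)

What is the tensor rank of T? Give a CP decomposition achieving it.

Lower bound: the mode-2 unfolding of T (rows indexed by j, columns by (i,k) = (0,0), (0,1), (0,2), (1,0), (1,1), (1,2)) is [[0, 0, 0, 0, 0, 0], [-21, -3, -6, 2, -4, -2], [-3, 6, 3, 2, -4, -2]].
There the 2×2 minor on rows j ∈ {1, 2}, columns (i,k) ∈ {(0,0), (0,1)} is det [[-21, -3], [-3, 6]] = -135 ≠ 0, so this unfolding has rank ≥ 2; CP rank is at least every unfolding rank, so rank(T) ≥ 2. (Flattening ranks never certify an upper bound on CP rank; for that we must actually write T with 2 rank-1 terms.)
Upper bound — finding two terms. Write S_k = T[:,:,k] for the frontal slices: S₀ = [[0, -21, -3], [0, 2, 2]], S₁ = [[0, -3, 6], [0, -4, -4]], S₂ = [[0, -6, 3], [0, -2, -2]].
If T = a₁ ⊗ b₁ ⊗ c₁ + a₂ ⊗ b₂ ⊗ c₂ then each S_k = c₁[k]·a₁b₁ᵀ + c₂[k]·a₂b₂ᵀ. S₀ and S₁ are linearly independent, so a₁b₁ᵀ and a₂b₂ᵀ must span the same plane of matrices: they are the rank-1 matrices of the form x·S₀ + y·S₁.
The 2×2 minor of x·S₀ + y·S₁ on rows {0,1}, columns {1,2} is −36·x² + 54·xy + 36·y² = (-18)·(x − 2·y)(2·x + y), vanishing at (x:y) = (2:1) and (1:-2).
M₁ = 2·S₀ + S₁ = [[0, -45, 0], [0, 0, 0]] = (-45)·(1, 0)(0, 1, 0)ᵀ and M₂ = S₀ − 2·S₁ = [[0, -15, -15], [0, 10, 10]] = (-5)·(3, -2)(0, 1, 1)ᵀ, so take a₁ = (1, 0), b₁ = (0, 1, 0), a₂ = (3, -2), b₂ = (0, 1, 1).
Each slice is an integer combination of E₁ = a₁b₁ᵀ and E₂ = a₂b₂ᵀ: S₀ = −18·E₁ − E₂, S₁ = −9·E₁ + 2·E₂, S₂ = −9·E₁ + E₂; reading off coefficients, c₁ = (-18, -9, -9) and c₂ = (-1, 2, 1).
Hence T = (1, 0) ⊗ (0, 1, 0) ⊗ (-18, -9, -9) + (3, -2) ⊗ (0, 1, 1) ⊗ (-1, 2, 1), so rank(T) ≤ 2.
These bounds meet, so rank(T) = 2.

rank(T) = 2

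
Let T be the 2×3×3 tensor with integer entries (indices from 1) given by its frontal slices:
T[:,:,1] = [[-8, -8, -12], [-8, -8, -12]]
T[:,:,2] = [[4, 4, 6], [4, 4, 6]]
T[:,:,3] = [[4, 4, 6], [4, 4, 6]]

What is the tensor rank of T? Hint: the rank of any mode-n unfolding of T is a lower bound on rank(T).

1

Lower bound: T ≠ 0 (e.g. T[1,1,1] = -8), so rank(T) ≥ 1.
Upper bound: if T = a ∘ b ∘ c then every fibre of T is a multiple of the corresponding factor, so read the factors off the fibres through the nonzero entry T[1,1,1] = -8.
The mode-1 fibre T[:,1,1] = [-8, -8] gives a = (1, 1) (primitive direction); the mode-2 fibre T[1,:,1] = [-8, -8, -12] gives b = (2, 2, 3); then c[k] = T[1,1,k] / (a[1]·b[1]) = [-8, 4, 4] / 2 = (-4, 2, 2).
Expanding (1, 1) ∘ (2, 2, 3) ∘ (-4, 2, 2) reproduces all 18 entries of T, so T = (1, 1) ∘ (2, 2, 3) ∘ (-4, 2, 2) and rank(T) ≤ 1.
These bounds meet, so rank(T) = 1.
Check entry T[1,2,2] = 4: (1)·(2)·(2) = 4.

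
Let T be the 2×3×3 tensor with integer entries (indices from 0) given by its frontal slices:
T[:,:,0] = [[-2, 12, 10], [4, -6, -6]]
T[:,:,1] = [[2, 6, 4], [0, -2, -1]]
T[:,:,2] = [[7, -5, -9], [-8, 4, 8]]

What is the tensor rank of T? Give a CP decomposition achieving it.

Lower bound: the mode-3 unfolding of T (rows indexed by k, columns by (i,j) = (0,0), (0,1), (0,2), (1,0), (1,1), (1,2)) is [[-2, 12, 10, 4, -6, -6], [2, 6, 4, 0, -2, -1], [7, -5, -9, -8, 4, 8]].
There the 3×3 minor on rows k ∈ {0, 1, 2}, columns (i,j) ∈ {(0,0), (0,1), (0,2)} is det [[-2, 12, 10], [2, 6, 4], [7, -5, -9]] = 100 ≠ 0, so this unfolding has rank ≥ 3; CP rank is at least every unfolding rank, so rank(T) ≥ 3. (This is only a lower bound: in general the CP rank may exceed every unfolding rank, so we still need to exhibit 3 rank-1 terms summing to T.)
Upper bound: T is a sum of 3 rank-1 terms, T = [1, -1] ⊗ [2, -1, -2] ⊗ [-2, 0, 4] + [1, 0] ⊗ [1, 1, 1] ⊗ [2, 2, -1] + [2, -1] ⊗ [0, 2, 1] ⊗ [2, 1, 0] (written with every a and b primitive with positive leading entry and the scale carried by c; CP decompositions are not unique, and this one is verified by expanding entrywise), so rank(T) ≤ 3.
These bounds meet, so rank(T) = 3.
Check entry T[0,0,1] = 2: (1)·(2)·(0) + (1)·(1)·(2) + (2)·(0)·(1) = 2.

rank(T) = 3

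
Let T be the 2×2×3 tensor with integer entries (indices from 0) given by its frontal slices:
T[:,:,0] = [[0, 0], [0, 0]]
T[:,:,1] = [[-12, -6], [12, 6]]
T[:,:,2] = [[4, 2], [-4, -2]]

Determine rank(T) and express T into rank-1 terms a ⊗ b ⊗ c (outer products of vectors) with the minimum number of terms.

rank(T) = 1

Lower bound: T ≠ 0 (e.g. T[0,0,1] = -12), so rank(T) ≥ 1.
Upper bound: if T = a ⊗ b ⊗ c then every fibre of T is a multiple of the corresponding factor, so read the factors off the fibres through the nonzero entry T[0,0,1] = -12.
The mode-1 fibre T[:,0,1] = [-12, 12] gives a = [1, -1] (primitive direction); the mode-2 fibre T[0,:,1] = [-12, -6] gives b = [2, 1]; then c[k] = T[0,0,k] / (a[0]·b[0]) = [0, -12, 4] / 2 = [0, -6, 2].
Expanding [1, -1] ⊗ [2, 1] ⊗ [0, -6, 2] reproduces all 12 entries of T, so T = [1, -1] ⊗ [2, 1] ⊗ [0, -6, 2] and rank(T) ≤ 1.
These bounds meet, so rank(T) = 1.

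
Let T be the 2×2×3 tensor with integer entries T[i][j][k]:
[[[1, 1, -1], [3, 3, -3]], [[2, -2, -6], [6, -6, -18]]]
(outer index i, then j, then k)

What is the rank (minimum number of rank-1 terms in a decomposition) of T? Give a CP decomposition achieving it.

rank(T) = 2

Lower bound: the mode-3 unfolding of T (rows indexed by k, columns by (i,j) = (0,0), (0,1), (1,0), (1,1)) is [[1, 3, 2, 6], [1, 3, -2, -6], [-1, -3, -6, -18]].
There the 2×2 minor on rows k ∈ {0, 1}, columns (i,j) ∈ {(0,0), (1,0)} is det [[1, 2], [1, -2]] = -4 ≠ 0, so this unfolding has rank ≥ 2; CP rank is at least every unfolding rank, so rank(T) ≥ 2. (Flattening ranks never certify an upper bound on CP rank; for that we must actually write T with 2 rank-1 terms.)
Upper bound — finding two terms. Every mode-2 slice of T is a multiple of one matrix: T[:,j,:] = b[j]·M with b = [1, 3] and M = [[1, 1, -1], [2, -2, -6]] (rows indexed by i, columns by k). So it suffices to write M as a sum of two rank-1 matrices.
Splitting M by its rows (i = 0, 1), M = [1, 0][1, 1, -1]ᵀ + [0, 1][2, -2, -6]ᵀ.
Hence T = [1, 0] (x) [1, 3] (x) [1, 1, -1] + [0, 1] (x) [1, 3] (x) [2, -2, -6], so rank(T) ≤ 2.
These bounds meet, so rank(T) = 2.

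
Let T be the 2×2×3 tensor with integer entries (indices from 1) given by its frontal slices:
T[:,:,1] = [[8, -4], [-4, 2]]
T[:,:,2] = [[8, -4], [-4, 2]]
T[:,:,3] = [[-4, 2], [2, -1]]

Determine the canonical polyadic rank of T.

1

Lower bound: T ≠ 0 (e.g. T[1,1,1] = 8), so rank(T) ≥ 1.
Upper bound: the mode-1 fibre T[:,1,1] = [8, -4] gives a = [2, -1] (primitive direction); the mode-2 fibre T[1,:,1] = [8, -4] gives b = [2, -1]; then c[k] = T[1,1,k] / (a[1]·b[1]) = [8, 8, -4] / 4 = [2, 2, -1].
Expanding [2, -1] ⊗ [2, -1] ⊗ [2, 2, -1] reproduces all 12 entries of T, so T = [2, -1] ⊗ [2, -1] ⊗ [2, 2, -1] and rank(T) ≤ 1.
These bounds meet, so rank(T) = 1.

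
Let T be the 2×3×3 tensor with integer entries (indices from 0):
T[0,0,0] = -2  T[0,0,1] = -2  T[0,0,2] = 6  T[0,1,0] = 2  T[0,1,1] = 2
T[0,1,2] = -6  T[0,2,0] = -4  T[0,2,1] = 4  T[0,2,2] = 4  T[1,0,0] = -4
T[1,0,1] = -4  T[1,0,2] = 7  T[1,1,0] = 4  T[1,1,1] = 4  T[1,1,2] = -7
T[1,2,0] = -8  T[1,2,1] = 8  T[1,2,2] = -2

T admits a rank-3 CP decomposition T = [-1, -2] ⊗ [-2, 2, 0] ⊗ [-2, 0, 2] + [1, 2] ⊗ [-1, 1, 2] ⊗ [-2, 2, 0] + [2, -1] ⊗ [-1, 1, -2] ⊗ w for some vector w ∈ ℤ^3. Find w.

w = [0, 0, -1]

Subtract the known terms from T to get the rank-1 residual R = [2, -1] ⊗ [-1, 1, -2] ⊗ w, so R[i,j,k] = a[i]·b[j]·w[k]. Pick indices with nonzero a[0]·b[0] = (2)·(-1) = -2. Only the fibre through (0,0,·) is needed: R[0,0,:] = T[0,0,:] − Σₗ aₗ[0]bₗ[0]cₗ = [-2, -2, 6] − (-1)·(-2)·[-2, 0, 2] − (1)·(-1)·[-2, 2, 0] = [0, 0, 2]. Then w[k] = R[0,0,k] / -2 for each k, giving w = [0, 0, 2] / -2 = [0, 0, -1].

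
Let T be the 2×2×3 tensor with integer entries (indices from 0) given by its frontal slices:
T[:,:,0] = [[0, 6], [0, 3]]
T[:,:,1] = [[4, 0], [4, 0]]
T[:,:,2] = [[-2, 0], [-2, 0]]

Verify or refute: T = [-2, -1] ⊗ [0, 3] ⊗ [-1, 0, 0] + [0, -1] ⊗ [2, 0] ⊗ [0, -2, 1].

No

Reconstruct entry (0,0,1) from the claimed factors: Σₗ aₗ[0]bₗ[0]cₗ[1] = (-2)·(0)·(0) + (0)·(2)·(-2) = 0, but T[0,0,1] = 4. The claim is false.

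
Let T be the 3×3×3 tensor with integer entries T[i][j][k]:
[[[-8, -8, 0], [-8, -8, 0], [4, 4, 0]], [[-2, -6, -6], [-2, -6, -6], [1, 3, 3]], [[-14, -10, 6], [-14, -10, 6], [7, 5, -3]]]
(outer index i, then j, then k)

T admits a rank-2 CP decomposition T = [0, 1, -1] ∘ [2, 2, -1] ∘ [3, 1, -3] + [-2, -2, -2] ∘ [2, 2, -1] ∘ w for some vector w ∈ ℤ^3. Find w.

w = [2, 2, 0]

Subtract the known terms from T to get the rank-1 residual R = [-2, -2, -2] ∘ [2, 2, -1] ∘ w, so R[i,j,k] = a[i]·b[j]·w[k]. Pick indices with nonzero a[0]·b[0] = (-2)·(2) = -4. Only the fibre through (0,0,·) is needed: R[0,0,:] = T[0,0,:] − Σₗ aₗ[0]bₗ[0]cₗ = [-8, -8, 0] − (0)·(2)·[3, 1, -3] = [-8, -8, 0]. Then w[k] = R[0,0,k] / -4 for each k, giving w = [-8, -8, 0] / -4 = [2, 2, 0].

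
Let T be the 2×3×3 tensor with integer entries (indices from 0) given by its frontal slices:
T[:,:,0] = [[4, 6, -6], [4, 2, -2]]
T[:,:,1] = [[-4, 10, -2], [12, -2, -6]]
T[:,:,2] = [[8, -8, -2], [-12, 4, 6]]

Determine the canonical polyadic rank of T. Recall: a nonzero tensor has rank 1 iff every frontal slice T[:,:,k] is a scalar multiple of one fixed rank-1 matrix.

Lower bound: in the mode-2 unfolding of T (rows indexed by j, columns by (i,k)) the 3×3 minor on rows j ∈ {0, 1, 2}, columns (i,k) ∈ {(0,0), (0,1), (1,0)} is det [[4, -4, 4], [6, 10, 2], [-6, -2, -2]] = 128 ≠ 0, so that unfolding has rank ≥ 3 and hence rank(T) ≥ 3 (CP rank is at least every unfolding rank, though it can be larger).
Upper bound: T is a sum of 3 rank-1 terms, T = [1, -1] ∘ [1, -1, 0] ∘ [-4, -4, 2] + [1, -1] ∘ [2, -1, -1] ∘ [2, -2, 4] + [1, 1] ∘ [1, 1, -1] ∘ [4, 4, -2] (one valid choice — decompositions are not unique — normalised so each a, b is primitive with positive first nonzero entry; check it by expanding all entries), so rank(T) ≤ 3.
These bounds meet, so rank(T) = 3.

3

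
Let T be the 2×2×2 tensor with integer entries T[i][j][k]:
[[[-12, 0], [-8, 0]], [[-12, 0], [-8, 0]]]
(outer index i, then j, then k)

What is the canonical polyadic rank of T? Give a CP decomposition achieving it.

Lower bound: T ≠ 0 (e.g. T[0,0,0] = -12), so rank(T) ≥ 1.
Upper bound: if T = a ⊗ b ⊗ c then every fibre of T is a multiple of the corresponding factor, so read the factors off the fibres through the nonzero entry T[0,0,0] = -12.
The mode-1 fibre T[:,0,0] = [-12, -12] gives a = [1, 1] (primitive direction); the mode-2 fibre T[0,:,0] = [-12, -8] gives b = [3, 2]; then c[k] = T[0,0,k] / (a[0]·b[0]) = [-12, 0] / 3 = [-4, 0].
Expanding [1, 1] ⊗ [3, 2] ⊗ [-4, 0] reproduces all 8 entries of T, so T = [1, 1] ⊗ [3, 2] ⊗ [-4, 0] and rank(T) ≤ 1.
These bounds meet, so rank(T) = 1.

rank(T) = 1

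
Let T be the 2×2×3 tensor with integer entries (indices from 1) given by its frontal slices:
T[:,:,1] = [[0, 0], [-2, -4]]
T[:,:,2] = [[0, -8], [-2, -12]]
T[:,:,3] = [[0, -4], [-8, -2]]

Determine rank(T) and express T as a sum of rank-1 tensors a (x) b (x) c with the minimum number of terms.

rank(T) = 3

Lower bound: the mode-3 unfolding of T (rows indexed by k, columns by (i,j) = (1,1), (1,2), (2,1), (2,2)) is [[0, 0, -2, -4], [0, -8, -2, -12], [0, -4, -8, -2]].
There the 3×3 minor on rows k ∈ {1, 2, 3}, columns (i,j) ∈ {(1,2), (2,1), (2,2)} is det [[0, -2, -4], [-8, -2, -12], [-4, -8, -2]] = -288 ≠ 0, so this unfolding has rank ≥ 3; CP rank is at least every unfolding rank, so rank(T) ≥ 3. (This is only a lower bound: in general the CP rank may exceed every unfolding rank, so we still need to exhibit 3 rank-1 terms summing to T.)
Upper bound: T is a sum of 3 rank-1 terms, T = (0, 1) (x) (1, -1) (x) (2, 2, -4) + (0, 1) (x) (2, 1) (x) (-2, -2, -2) + (1, 1) (x) (0, 1) (x) (0, -8, -4) (written with every a and b primitive with positive leading entry and the scale carried by c; CP decompositions are not unique, and this one is verified by expanding entrywise), so rank(T) ≤ 3.
These bounds meet, so rank(T) = 3.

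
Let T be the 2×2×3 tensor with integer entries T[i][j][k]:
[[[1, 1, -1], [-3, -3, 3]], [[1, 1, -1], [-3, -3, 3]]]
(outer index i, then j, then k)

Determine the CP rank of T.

1

Lower bound: T ≠ 0 (e.g. T[0,0,0] = 1), so rank(T) ≥ 1.
Upper bound: if T = a ⊗ b ⊗ c then every fibre of T is a multiple of the corresponding factor, so read the factors off the fibres through the nonzero entry T[0,0,0] = 1.
The mode-1 fibre T[:,0,0] = [1, 1] gives a = [1, 1] (primitive direction); the mode-2 fibre T[0,:,0] = [1, -3] gives b = [1, -3]; then c[k] = T[0,0,k] / (a[0]·b[0]) = [1, 1, -1] / 1 = [1, 1, -1].
Expanding [1, 1] ⊗ [1, -3] ⊗ [1, 1, -1] reproduces all 12 entries of T, so T = [1, 1] ⊗ [1, -3] ⊗ [1, 1, -1] and rank(T) ≤ 1.
These bounds meet, so rank(T) = 1.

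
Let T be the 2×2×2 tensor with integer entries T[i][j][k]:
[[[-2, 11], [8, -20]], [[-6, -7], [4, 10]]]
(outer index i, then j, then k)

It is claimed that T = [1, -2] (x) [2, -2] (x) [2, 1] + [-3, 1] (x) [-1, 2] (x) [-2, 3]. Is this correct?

Reconstruct entrywise from the claimed factors. For example, T[0,0,1] = 11 and Σₗ aₗ[0]bₗ[0]cₗ[1] = (1)·(2)·(1) + (-3)·(-1)·(3) = 11; checking all 8 entries, every one matches. The claim holds.

Yes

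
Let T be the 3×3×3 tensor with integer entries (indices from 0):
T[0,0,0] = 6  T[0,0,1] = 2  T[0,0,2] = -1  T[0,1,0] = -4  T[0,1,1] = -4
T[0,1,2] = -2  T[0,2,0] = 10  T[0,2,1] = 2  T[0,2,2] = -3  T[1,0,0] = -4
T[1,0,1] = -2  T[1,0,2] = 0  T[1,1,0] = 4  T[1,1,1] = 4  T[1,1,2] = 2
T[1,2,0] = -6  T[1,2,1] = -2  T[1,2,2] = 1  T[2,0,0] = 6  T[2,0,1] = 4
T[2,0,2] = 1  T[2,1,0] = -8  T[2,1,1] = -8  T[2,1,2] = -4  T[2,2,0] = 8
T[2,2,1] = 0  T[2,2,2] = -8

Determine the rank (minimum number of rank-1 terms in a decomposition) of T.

Lower bound: in the mode-2 unfolding of T (rows indexed by j, columns by (i,k)) the 3×3 minor on rows j ∈ {0, 1, 2}, columns (i,k) ∈ {(0,0), (0,1), (2,1)} is det [[6, 2, 4], [-4, -4, -8], [10, 2, 0]] = 64 ≠ 0, so that unfolding has rank ≥ 3 and hence rank(T) ≥ 3 (CP rank is at least every unfolding rank, though it can be larger).
Upper bound: T is a sum of 3 rank-1 terms, T = [0, 0, 1] ⊗ [0, 0, 1] ⊗ [0, -4, -8] + [1, -1, 2] ⊗ [1, -2, 1] ⊗ [2, 2, 1] + [2, -1, 1] ⊗ [1, 0, 2] ⊗ [2, 0, -1] (one valid choice — decompositions are not unique — normalised so each a, b is primitive with positive first nonzero entry; check it by expanding all entries), so rank(T) ≤ 3.
These bounds meet, so rank(T) = 3.

3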